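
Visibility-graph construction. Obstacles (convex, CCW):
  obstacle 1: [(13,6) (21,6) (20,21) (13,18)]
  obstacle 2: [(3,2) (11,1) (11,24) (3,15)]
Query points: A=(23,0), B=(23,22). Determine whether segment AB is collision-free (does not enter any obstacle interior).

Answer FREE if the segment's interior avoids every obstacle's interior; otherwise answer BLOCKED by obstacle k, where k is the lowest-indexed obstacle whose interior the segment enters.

Obstacle 1 [(13,6) (21,6) (20,21) (13,18)]:
  edge (13,6)–(21,6): clear
  edge (21,6)–(20,21): clear
  edge (20,21)–(13,18): clear
  edge (13,18)–(13,6): clear
  midpoint (23,11) outside
  → clear
Obstacle 2 [(3,2) (11,1) (11,24) (3,15)]:
  edge (3,2)–(11,1): clear
  edge (11,1)–(11,24): clear
  edge (11,24)–(3,15): clear
  edge (3,15)–(3,2): clear
  midpoint (23,11) outside
  → clear

FREE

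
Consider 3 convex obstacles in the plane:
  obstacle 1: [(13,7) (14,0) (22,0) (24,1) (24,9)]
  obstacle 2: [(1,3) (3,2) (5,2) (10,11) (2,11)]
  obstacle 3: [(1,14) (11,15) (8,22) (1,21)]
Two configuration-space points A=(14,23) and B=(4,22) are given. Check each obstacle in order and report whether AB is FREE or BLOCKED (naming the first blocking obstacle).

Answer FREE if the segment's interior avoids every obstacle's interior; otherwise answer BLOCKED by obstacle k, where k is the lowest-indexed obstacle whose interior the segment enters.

FREE

Obstacle 1 [(13,7) (14,0) (22,0) (24,1) (24,9)]:
  edge (13,7)–(14,0): clear
  edge (14,0)–(22,0): clear
  edge (22,0)–(24,1): clear
  edge (24,1)–(24,9): clear
  edge (24,9)–(13,7): clear
  midpoint (9,45/2) outside
  → clear
Obstacle 2 [(1,3) (3,2) (5,2) (10,11) (2,11)]:
  edge (1,3)–(3,2): clear
  edge (3,2)–(5,2): clear
  edge (5,2)–(10,11): clear
  edge (10,11)–(2,11): clear
  edge (2,11)–(1,3): clear
  midpoint (9,45/2) outside
  → clear
Obstacle 3 [(1,14) (11,15) (8,22) (1,21)]:
  edge (1,14)–(11,15): clear
  edge (11,15)–(8,22): clear
  edge (8,22)–(1,21): clear
  edge (1,21)–(1,14): clear
  midpoint (9,45/2) outside
  → clear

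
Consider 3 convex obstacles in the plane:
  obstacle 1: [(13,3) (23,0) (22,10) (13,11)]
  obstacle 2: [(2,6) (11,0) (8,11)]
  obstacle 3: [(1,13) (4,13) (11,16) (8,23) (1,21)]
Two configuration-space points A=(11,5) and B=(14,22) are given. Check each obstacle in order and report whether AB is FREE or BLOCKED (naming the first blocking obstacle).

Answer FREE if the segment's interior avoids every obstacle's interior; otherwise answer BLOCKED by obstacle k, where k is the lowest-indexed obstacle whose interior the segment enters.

FREE

Obstacle 1 [(13,3) (23,0) (22,10) (13,11)]:
  edge (13,3)–(23,0): clear
  edge (23,0)–(22,10): clear
  edge (22,10)–(13,11): clear
  edge (13,11)–(13,3): clear
  midpoint (25/2,27/2) outside
  → clear
Obstacle 2 [(2,6) (11,0) (8,11)]:
  edge (2,6)–(11,0): clear
  edge (11,0)–(8,11): clear
  edge (8,11)–(2,6): clear
  midpoint (25/2,27/2) outside
  → clear
Obstacle 3 [(1,13) (4,13) (11,16) (8,23) (1,21)]:
  edge (1,13)–(4,13): clear
  edge (4,13)–(11,16): clear
  edge (11,16)–(8,23): clear
  edge (8,23)–(1,21): clear
  edge (1,21)–(1,13): clear
  midpoint (25/2,27/2) outside
  → clear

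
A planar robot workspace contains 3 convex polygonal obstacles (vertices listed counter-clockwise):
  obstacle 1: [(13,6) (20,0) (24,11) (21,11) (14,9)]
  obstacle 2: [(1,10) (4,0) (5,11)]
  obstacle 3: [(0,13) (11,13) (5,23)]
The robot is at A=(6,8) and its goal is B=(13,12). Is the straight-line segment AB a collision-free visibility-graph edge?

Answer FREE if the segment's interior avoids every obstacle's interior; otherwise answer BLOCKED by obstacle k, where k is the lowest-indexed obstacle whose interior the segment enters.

FREE

Obstacle 1 [(13,6) (20,0) (24,11) (21,11) (14,9)]:
  edge (13,6)–(20,0): clear
  edge (20,0)–(24,11): clear
  edge (24,11)–(21,11): clear
  edge (21,11)–(14,9): clear
  edge (14,9)–(13,6): clear
  midpoint (19/2,10) outside
  → clear
Obstacle 2 [(1,10) (4,0) (5,11)]:
  edge (1,10)–(4,0): clear
  edge (4,0)–(5,11): clear
  edge (5,11)–(1,10): clear
  midpoint (19/2,10) outside
  → clear
Obstacle 3 [(0,13) (11,13) (5,23)]:
  edge (0,13)–(11,13): clear
  edge (11,13)–(5,23): clear
  edge (5,23)–(0,13): clear
  midpoint (19/2,10) outside
  → clear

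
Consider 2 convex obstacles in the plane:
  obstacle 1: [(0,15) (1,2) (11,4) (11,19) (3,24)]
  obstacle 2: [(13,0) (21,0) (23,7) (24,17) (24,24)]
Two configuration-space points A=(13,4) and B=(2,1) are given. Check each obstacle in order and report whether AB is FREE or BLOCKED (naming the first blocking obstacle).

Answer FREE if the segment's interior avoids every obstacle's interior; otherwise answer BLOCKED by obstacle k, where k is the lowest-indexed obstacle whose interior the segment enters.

Obstacle 1 [(0,15) (1,2) (11,4) (11,19) (3,24)]:
  edge (0,15)–(1,2): clear
  edge (1,2)–(11,4): clear
  edge (11,4)–(11,19): clear
  edge (11,19)–(3,24): clear
  edge (3,24)–(0,15): clear
  midpoint (15/2,5/2) outside
  → clear
Obstacle 2 [(13,0) (21,0) (23,7) (24,17) (24,24)]:
  edge (13,0)–(21,0): clear
  edge (21,0)–(23,7): clear
  edge (23,7)–(24,17): clear
  edge (24,17)–(24,24): clear
  edge (24,24)–(13,0): clear
  midpoint (15/2,5/2) outside
  → clear

FREE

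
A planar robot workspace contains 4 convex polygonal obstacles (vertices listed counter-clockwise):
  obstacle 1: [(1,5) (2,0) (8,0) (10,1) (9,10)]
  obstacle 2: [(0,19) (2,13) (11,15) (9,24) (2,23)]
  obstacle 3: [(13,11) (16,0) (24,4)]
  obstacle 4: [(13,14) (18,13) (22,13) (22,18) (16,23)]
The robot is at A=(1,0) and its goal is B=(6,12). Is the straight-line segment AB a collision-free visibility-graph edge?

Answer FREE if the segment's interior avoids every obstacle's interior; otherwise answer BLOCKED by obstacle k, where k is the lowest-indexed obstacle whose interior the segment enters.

BLOCKED by obstacle 1

Obstacle 1 [(1,5) (2,0) (8,0) (10,1) (9,10)]:
  edge (1,5)–(2,0): crosses AB
  edge (2,0)–(8,0): clear
  edge (8,0)–(10,1): clear
  edge (10,1)–(9,10): clear
  edge (9,10)–(1,5): crosses AB
  → BLOCKED
Obstacle 2 [(0,19) (2,13) (11,15) (9,24) (2,23)]:
  edge (0,19)–(2,13): clear
  edge (2,13)–(11,15): clear
  edge (11,15)–(9,24): clear
  edge (9,24)–(2,23): clear
  edge (2,23)–(0,19): clear
  midpoint (7/2,6) outside
  → clear
Obstacle 3 [(13,11) (16,0) (24,4)]:
  edge (13,11)–(16,0): clear
  edge (16,0)–(24,4): clear
  edge (24,4)–(13,11): clear
  midpoint (7/2,6) outside
  → clear
Obstacle 4 [(13,14) (18,13) (22,13) (22,18) (16,23)]:
  edge (13,14)–(18,13): clear
  edge (18,13)–(22,13): clear
  edge (22,13)–(22,18): clear
  edge (22,18)–(16,23): clear
  edge (16,23)–(13,14): clear
  midpoint (7/2,6) outside
  → clear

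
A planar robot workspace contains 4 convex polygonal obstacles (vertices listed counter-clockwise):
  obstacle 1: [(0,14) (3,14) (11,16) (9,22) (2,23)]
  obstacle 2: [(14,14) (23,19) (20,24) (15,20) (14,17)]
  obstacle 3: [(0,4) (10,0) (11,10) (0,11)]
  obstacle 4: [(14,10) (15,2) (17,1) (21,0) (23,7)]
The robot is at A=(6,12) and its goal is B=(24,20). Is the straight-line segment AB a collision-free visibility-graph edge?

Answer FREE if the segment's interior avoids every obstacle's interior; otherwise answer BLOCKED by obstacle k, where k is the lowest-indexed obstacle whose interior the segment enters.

BLOCKED by obstacle 2

Obstacle 1 [(0,14) (3,14) (11,16) (9,22) (2,23)]:
  edge (0,14)–(3,14): clear
  edge (3,14)–(11,16): clear
  edge (11,16)–(9,22): clear
  edge (9,22)–(2,23): clear
  edge (2,23)–(0,14): clear
  midpoint (15,16) outside
  → clear
Obstacle 2 [(14,14) (23,19) (20,24) (15,20) (14,17)]:
  edge (14,14)–(23,19): clear
  edge (23,19)–(20,24): crosses AB
  edge (20,24)–(15,20): clear
  edge (15,20)–(14,17): clear
  edge (14,17)–(14,14): crosses AB
  → BLOCKED
Obstacle 3 [(0,4) (10,0) (11,10) (0,11)]:
  edge (0,4)–(10,0): clear
  edge (10,0)–(11,10): clear
  edge (11,10)–(0,11): clear
  edge (0,11)–(0,4): clear
  midpoint (15,16) outside
  → clear
Obstacle 4 [(14,10) (15,2) (17,1) (21,0) (23,7)]:
  edge (14,10)–(15,2): clear
  edge (15,2)–(17,1): clear
  edge (17,1)–(21,0): clear
  edge (21,0)–(23,7): clear
  edge (23,7)–(14,10): clear
  midpoint (15,16) outside
  → clear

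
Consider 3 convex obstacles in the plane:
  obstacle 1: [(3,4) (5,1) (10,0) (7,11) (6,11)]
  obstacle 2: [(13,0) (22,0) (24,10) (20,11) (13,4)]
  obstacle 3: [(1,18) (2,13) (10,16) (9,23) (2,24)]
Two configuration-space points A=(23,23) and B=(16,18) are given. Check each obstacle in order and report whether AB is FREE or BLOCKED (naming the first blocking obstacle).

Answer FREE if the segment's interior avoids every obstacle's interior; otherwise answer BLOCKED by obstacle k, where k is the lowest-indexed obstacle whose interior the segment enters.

FREE

Obstacle 1 [(3,4) (5,1) (10,0) (7,11) (6,11)]:
  edge (3,4)–(5,1): clear
  edge (5,1)–(10,0): clear
  edge (10,0)–(7,11): clear
  edge (7,11)–(6,11): clear
  edge (6,11)–(3,4): clear
  midpoint (39/2,41/2) outside
  → clear
Obstacle 2 [(13,0) (22,0) (24,10) (20,11) (13,4)]:
  edge (13,0)–(22,0): clear
  edge (22,0)–(24,10): clear
  edge (24,10)–(20,11): clear
  edge (20,11)–(13,4): clear
  edge (13,4)–(13,0): clear
  midpoint (39/2,41/2) outside
  → clear
Obstacle 3 [(1,18) (2,13) (10,16) (9,23) (2,24)]:
  edge (1,18)–(2,13): clear
  edge (2,13)–(10,16): clear
  edge (10,16)–(9,23): clear
  edge (9,23)–(2,24): clear
  edge (2,24)–(1,18): clear
  midpoint (39/2,41/2) outside
  → clear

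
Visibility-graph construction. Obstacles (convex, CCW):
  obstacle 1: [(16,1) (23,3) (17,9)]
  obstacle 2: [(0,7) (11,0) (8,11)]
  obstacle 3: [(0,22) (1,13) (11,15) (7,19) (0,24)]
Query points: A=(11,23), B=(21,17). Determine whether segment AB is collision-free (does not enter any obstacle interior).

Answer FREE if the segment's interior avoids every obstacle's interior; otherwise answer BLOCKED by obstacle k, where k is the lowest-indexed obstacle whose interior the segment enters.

FREE

Obstacle 1 [(16,1) (23,3) (17,9)]:
  edge (16,1)–(23,3): clear
  edge (23,3)–(17,9): clear
  edge (17,9)–(16,1): clear
  midpoint (16,20) outside
  → clear
Obstacle 2 [(0,7) (11,0) (8,11)]:
  edge (0,7)–(11,0): clear
  edge (11,0)–(8,11): clear
  edge (8,11)–(0,7): clear
  midpoint (16,20) outside
  → clear
Obstacle 3 [(0,22) (1,13) (11,15) (7,19) (0,24)]:
  edge (0,22)–(1,13): clear
  edge (1,13)–(11,15): clear
  edge (11,15)–(7,19): clear
  edge (7,19)–(0,24): clear
  edge (0,24)–(0,22): clear
  midpoint (16,20) outside
  → clear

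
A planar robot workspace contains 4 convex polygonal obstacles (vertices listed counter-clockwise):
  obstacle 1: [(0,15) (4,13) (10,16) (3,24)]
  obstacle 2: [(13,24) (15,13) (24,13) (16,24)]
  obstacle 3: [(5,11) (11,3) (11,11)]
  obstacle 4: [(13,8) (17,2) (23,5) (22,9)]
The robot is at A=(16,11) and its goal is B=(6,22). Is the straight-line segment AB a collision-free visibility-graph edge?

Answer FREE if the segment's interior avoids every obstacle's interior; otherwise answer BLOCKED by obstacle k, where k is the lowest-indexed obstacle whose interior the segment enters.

Obstacle 1 [(0,15) (4,13) (10,16) (3,24)]:
  edge (0,15)–(4,13): clear
  edge (4,13)–(10,16): clear
  edge (10,16)–(3,24): clear
  edge (3,24)–(0,15): clear
  midpoint (11,33/2) outside
  → clear
Obstacle 2 [(13,24) (15,13) (24,13) (16,24)]:
  edge (13,24)–(15,13): clear
  edge (15,13)–(24,13): clear
  edge (24,13)–(16,24): clear
  edge (16,24)–(13,24): clear
  midpoint (11,33/2) outside
  → clear
Obstacle 3 [(5,11) (11,3) (11,11)]:
  edge (5,11)–(11,3): clear
  edge (11,3)–(11,11): clear
  edge (11,11)–(5,11): clear
  midpoint (11,33/2) outside
  → clear
Obstacle 4 [(13,8) (17,2) (23,5) (22,9)]:
  edge (13,8)–(17,2): clear
  edge (17,2)–(23,5): clear
  edge (23,5)–(22,9): clear
  edge (22,9)–(13,8): clear
  midpoint (11,33/2) outside
  → clear

FREE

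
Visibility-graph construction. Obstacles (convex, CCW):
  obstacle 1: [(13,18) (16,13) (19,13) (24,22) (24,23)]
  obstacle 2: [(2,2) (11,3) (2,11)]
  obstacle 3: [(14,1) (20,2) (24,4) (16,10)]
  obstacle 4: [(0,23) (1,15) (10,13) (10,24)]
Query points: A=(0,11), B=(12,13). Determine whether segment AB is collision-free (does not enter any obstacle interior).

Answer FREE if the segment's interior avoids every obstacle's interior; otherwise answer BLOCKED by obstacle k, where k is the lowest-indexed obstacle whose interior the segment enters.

Obstacle 1 [(13,18) (16,13) (19,13) (24,22) (24,23)]:
  edge (13,18)–(16,13): clear
  edge (16,13)–(19,13): clear
  edge (19,13)–(24,22): clear
  edge (24,22)–(24,23): clear
  edge (24,23)–(13,18): clear
  midpoint (6,12) outside
  → clear
Obstacle 2 [(2,2) (11,3) (2,11)]:
  edge (2,2)–(11,3): clear
  edge (11,3)–(2,11): clear
  edge (2,11)–(2,2): clear
  midpoint (6,12) outside
  → clear
Obstacle 3 [(14,1) (20,2) (24,4) (16,10)]:
  edge (14,1)–(20,2): clear
  edge (20,2)–(24,4): clear
  edge (24,4)–(16,10): clear
  edge (16,10)–(14,1): clear
  midpoint (6,12) outside
  → clear
Obstacle 4 [(0,23) (1,15) (10,13) (10,24)]:
  edge (0,23)–(1,15): clear
  edge (1,15)–(10,13): clear
  edge (10,13)–(10,24): clear
  edge (10,24)–(0,23): clear
  midpoint (6,12) outside
  → clear

FREE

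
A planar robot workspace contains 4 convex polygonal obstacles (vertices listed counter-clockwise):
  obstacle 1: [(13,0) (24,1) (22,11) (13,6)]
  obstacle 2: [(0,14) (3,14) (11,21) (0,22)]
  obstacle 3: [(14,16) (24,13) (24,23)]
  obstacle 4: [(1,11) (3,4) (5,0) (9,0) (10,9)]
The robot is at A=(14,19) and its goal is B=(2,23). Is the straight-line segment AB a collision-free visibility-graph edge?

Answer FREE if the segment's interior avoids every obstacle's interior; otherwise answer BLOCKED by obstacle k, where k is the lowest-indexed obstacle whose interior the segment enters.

BLOCKED by obstacle 2

Obstacle 1 [(13,0) (24,1) (22,11) (13,6)]:
  edge (13,0)–(24,1): clear
  edge (24,1)–(22,11): clear
  edge (22,11)–(13,6): clear
  edge (13,6)–(13,0): clear
  midpoint (8,21) outside
  → clear
Obstacle 2 [(0,14) (3,14) (11,21) (0,22)]:
  edge (0,14)–(3,14): clear
  edge (3,14)–(11,21): crosses AB
  edge (11,21)–(0,22): crosses AB
  edge (0,22)–(0,14): clear
  → BLOCKED
Obstacle 3 [(14,16) (24,13) (24,23)]:
  edge (14,16)–(24,13): clear
  edge (24,13)–(24,23): clear
  edge (24,23)–(14,16): clear
  midpoint (8,21) outside
  → clear
Obstacle 4 [(1,11) (3,4) (5,0) (9,0) (10,9)]:
  edge (1,11)–(3,4): clear
  edge (3,4)–(5,0): clear
  edge (5,0)–(9,0): clear
  edge (9,0)–(10,9): clear
  edge (10,9)–(1,11): clear
  midpoint (8,21) outside
  → clear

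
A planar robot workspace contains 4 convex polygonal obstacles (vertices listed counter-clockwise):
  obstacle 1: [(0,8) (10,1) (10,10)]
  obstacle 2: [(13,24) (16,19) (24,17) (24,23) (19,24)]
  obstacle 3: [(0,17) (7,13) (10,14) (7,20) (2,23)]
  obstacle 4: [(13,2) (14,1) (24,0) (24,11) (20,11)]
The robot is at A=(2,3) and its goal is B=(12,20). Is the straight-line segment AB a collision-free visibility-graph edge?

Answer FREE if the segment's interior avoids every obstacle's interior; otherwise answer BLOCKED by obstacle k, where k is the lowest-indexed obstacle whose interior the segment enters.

BLOCKED by obstacle 1

Obstacle 1 [(0,8) (10,1) (10,10)]:
  edge (0,8)–(10,1): crosses AB
  edge (10,1)–(10,10): clear
  edge (10,10)–(0,8): crosses AB
  → BLOCKED
Obstacle 2 [(13,24) (16,19) (24,17) (24,23) (19,24)]:
  edge (13,24)–(16,19): clear
  edge (16,19)–(24,17): clear
  edge (24,17)–(24,23): clear
  edge (24,23)–(19,24): clear
  edge (19,24)–(13,24): clear
  midpoint (7,23/2) outside
  → clear
Obstacle 3 [(0,17) (7,13) (10,14) (7,20) (2,23)]:
  edge (0,17)–(7,13): clear
  edge (7,13)–(10,14): crosses AB
  edge (10,14)–(7,20): crosses AB
  edge (7,20)–(2,23): clear
  edge (2,23)–(0,17): clear
  → BLOCKED
Obstacle 4 [(13,2) (14,1) (24,0) (24,11) (20,11)]:
  edge (13,2)–(14,1): clear
  edge (14,1)–(24,0): clear
  edge (24,0)–(24,11): clear
  edge (24,11)–(20,11): clear
  edge (20,11)–(13,2): clear
  midpoint (7,23/2) outside
  → clear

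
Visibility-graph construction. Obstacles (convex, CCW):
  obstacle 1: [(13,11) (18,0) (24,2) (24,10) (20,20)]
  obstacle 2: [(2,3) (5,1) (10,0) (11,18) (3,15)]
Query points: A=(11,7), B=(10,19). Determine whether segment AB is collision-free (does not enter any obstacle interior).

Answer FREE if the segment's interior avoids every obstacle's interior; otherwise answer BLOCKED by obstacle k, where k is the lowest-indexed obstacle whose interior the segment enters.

Obstacle 1 [(13,11) (18,0) (24,2) (24,10) (20,20)]:
  edge (13,11)–(18,0): clear
  edge (18,0)–(24,2): clear
  edge (24,2)–(24,10): clear
  edge (24,10)–(20,20): clear
  edge (20,20)–(13,11): clear
  midpoint (21/2,13) outside
  → clear
Obstacle 2 [(2,3) (5,1) (10,0) (11,18) (3,15)]:
  edge (2,3)–(5,1): clear
  edge (5,1)–(10,0): clear
  edge (10,0)–(11,18): crosses AB
  edge (11,18)–(3,15): crosses AB
  edge (3,15)–(2,3): clear
  → BLOCKED

BLOCKED by obstacle 2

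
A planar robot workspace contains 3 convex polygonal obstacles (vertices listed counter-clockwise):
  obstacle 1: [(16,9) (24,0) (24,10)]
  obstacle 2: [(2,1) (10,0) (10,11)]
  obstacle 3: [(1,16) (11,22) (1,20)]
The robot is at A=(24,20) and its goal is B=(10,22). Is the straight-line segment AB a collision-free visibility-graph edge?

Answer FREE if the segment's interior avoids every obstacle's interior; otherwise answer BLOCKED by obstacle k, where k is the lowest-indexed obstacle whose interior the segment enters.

BLOCKED by obstacle 3

Obstacle 1 [(16,9) (24,0) (24,10)]:
  edge (16,9)–(24,0): clear
  edge (24,0)–(24,10): clear
  edge (24,10)–(16,9): clear
  midpoint (17,21) outside
  → clear
Obstacle 2 [(2,1) (10,0) (10,11)]:
  edge (2,1)–(10,0): clear
  edge (10,0)–(10,11): clear
  edge (10,11)–(2,1): clear
  midpoint (17,21) outside
  → clear
Obstacle 3 [(1,16) (11,22) (1,20)]:
  edge (1,16)–(11,22): crosses AB
  edge (11,22)–(1,20): crosses AB
  edge (1,20)–(1,16): clear
  → BLOCKED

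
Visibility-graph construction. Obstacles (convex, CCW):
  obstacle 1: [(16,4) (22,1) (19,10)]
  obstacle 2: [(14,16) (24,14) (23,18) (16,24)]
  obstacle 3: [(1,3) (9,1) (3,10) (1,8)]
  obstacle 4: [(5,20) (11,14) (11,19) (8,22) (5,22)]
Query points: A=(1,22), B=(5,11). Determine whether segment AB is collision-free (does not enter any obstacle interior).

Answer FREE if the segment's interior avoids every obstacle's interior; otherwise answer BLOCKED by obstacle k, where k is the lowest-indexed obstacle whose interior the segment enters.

FREE

Obstacle 1 [(16,4) (22,1) (19,10)]:
  edge (16,4)–(22,1): clear
  edge (22,1)–(19,10): clear
  edge (19,10)–(16,4): clear
  midpoint (3,33/2) outside
  → clear
Obstacle 2 [(14,16) (24,14) (23,18) (16,24)]:
  edge (14,16)–(24,14): clear
  edge (24,14)–(23,18): clear
  edge (23,18)–(16,24): clear
  edge (16,24)–(14,16): clear
  midpoint (3,33/2) outside
  → clear
Obstacle 3 [(1,3) (9,1) (3,10) (1,8)]:
  edge (1,3)–(9,1): clear
  edge (9,1)–(3,10): clear
  edge (3,10)–(1,8): clear
  edge (1,8)–(1,3): clear
  midpoint (3,33/2) outside
  → clear
Obstacle 4 [(5,20) (11,14) (11,19) (8,22) (5,22)]:
  edge (5,20)–(11,14): clear
  edge (11,14)–(11,19): clear
  edge (11,19)–(8,22): clear
  edge (8,22)–(5,22): clear
  edge (5,22)–(5,20): clear
  midpoint (3,33/2) outside
  → clear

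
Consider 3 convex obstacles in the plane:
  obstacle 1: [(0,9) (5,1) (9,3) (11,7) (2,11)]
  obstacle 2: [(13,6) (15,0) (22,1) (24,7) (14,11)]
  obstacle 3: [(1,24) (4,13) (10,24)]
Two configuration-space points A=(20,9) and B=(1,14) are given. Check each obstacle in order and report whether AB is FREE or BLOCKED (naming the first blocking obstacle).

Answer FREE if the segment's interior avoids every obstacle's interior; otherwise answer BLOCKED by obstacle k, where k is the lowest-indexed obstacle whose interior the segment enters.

Obstacle 1 [(0,9) (5,1) (9,3) (11,7) (2,11)]:
  edge (0,9)–(5,1): clear
  edge (5,1)–(9,3): clear
  edge (9,3)–(11,7): clear
  edge (11,7)–(2,11): clear
  edge (2,11)–(0,9): clear
  midpoint (21/2,23/2) outside
  → clear
Obstacle 2 [(13,6) (15,0) (22,1) (24,7) (14,11)]:
  edge (13,6)–(15,0): clear
  edge (15,0)–(22,1): clear
  edge (22,1)–(24,7): clear
  edge (24,7)–(14,11): crosses AB
  edge (14,11)–(13,6): crosses AB
  → BLOCKED
Obstacle 3 [(1,24) (4,13) (10,24)]:
  edge (1,24)–(4,13): crosses AB
  edge (4,13)–(10,24): crosses AB
  edge (10,24)–(1,24): clear
  → BLOCKED

BLOCKED by obstacle 2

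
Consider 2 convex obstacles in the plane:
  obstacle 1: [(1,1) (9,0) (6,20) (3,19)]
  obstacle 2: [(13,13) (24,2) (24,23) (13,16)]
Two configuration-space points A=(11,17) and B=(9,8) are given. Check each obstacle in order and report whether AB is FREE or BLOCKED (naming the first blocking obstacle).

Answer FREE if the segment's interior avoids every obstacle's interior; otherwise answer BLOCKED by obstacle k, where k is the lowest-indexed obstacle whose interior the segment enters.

FREE

Obstacle 1 [(1,1) (9,0) (6,20) (3,19)]:
  edge (1,1)–(9,0): clear
  edge (9,0)–(6,20): clear
  edge (6,20)–(3,19): clear
  edge (3,19)–(1,1): clear
  midpoint (10,25/2) outside
  → clear
Obstacle 2 [(13,13) (24,2) (24,23) (13,16)]:
  edge (13,13)–(24,2): clear
  edge (24,2)–(24,23): clear
  edge (24,23)–(13,16): clear
  edge (13,16)–(13,13): clear
  midpoint (10,25/2) outside
  → clear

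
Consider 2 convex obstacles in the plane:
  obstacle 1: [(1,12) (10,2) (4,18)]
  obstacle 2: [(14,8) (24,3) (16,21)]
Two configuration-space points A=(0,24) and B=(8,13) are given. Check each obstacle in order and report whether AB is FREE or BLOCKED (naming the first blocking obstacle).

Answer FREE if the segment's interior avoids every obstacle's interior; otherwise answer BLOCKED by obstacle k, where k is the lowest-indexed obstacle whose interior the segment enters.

Obstacle 1 [(1,12) (10,2) (4,18)]:
  edge (1,12)–(10,2): clear
  edge (10,2)–(4,18): clear
  edge (4,18)–(1,12): clear
  midpoint (4,37/2) outside
  → clear
Obstacle 2 [(14,8) (24,3) (16,21)]:
  edge (14,8)–(24,3): clear
  edge (24,3)–(16,21): clear
  edge (16,21)–(14,8): clear
  midpoint (4,37/2) outside
  → clear

FREE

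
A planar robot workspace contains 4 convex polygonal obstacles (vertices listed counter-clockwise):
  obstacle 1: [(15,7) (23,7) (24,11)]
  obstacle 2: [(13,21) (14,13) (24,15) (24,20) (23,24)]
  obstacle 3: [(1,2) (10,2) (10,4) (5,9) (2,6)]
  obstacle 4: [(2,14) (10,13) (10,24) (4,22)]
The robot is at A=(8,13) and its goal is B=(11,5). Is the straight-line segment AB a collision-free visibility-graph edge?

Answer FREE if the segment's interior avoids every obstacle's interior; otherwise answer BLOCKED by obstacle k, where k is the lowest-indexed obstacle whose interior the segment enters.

Obstacle 1 [(15,7) (23,7) (24,11)]:
  edge (15,7)–(23,7): clear
  edge (23,7)–(24,11): clear
  edge (24,11)–(15,7): clear
  midpoint (19/2,9) outside
  → clear
Obstacle 2 [(13,21) (14,13) (24,15) (24,20) (23,24)]:
  edge (13,21)–(14,13): clear
  edge (14,13)–(24,15): clear
  edge (24,15)–(24,20): clear
  edge (24,20)–(23,24): clear
  edge (23,24)–(13,21): clear
  midpoint (19/2,9) outside
  → clear
Obstacle 3 [(1,2) (10,2) (10,4) (5,9) (2,6)]:
  edge (1,2)–(10,2): clear
  edge (10,2)–(10,4): clear
  edge (10,4)–(5,9): clear
  edge (5,9)–(2,6): clear
  edge (2,6)–(1,2): clear
  midpoint (19/2,9) outside
  → clear
Obstacle 4 [(2,14) (10,13) (10,24) (4,22)]:
  edge (2,14)–(10,13): clear
  edge (10,13)–(10,24): clear
  edge (10,24)–(4,22): clear
  edge (4,22)–(2,14): clear
  midpoint (19/2,9) outside
  → clear

FREE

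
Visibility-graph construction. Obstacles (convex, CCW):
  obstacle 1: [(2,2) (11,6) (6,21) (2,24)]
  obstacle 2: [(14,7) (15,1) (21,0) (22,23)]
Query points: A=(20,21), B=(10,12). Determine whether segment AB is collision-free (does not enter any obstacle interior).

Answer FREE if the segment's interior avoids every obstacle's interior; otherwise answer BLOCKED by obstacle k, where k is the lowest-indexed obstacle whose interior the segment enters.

Obstacle 1 [(2,2) (11,6) (6,21) (2,24)]:
  edge (2,2)–(11,6): clear
  edge (11,6)–(6,21): clear
  edge (6,21)–(2,24): clear
  edge (2,24)–(2,2): clear
  midpoint (15,33/2) outside
  → clear
Obstacle 2 [(14,7) (15,1) (21,0) (22,23)]:
  edge (14,7)–(15,1): clear
  edge (15,1)–(21,0): clear
  edge (21,0)–(22,23): clear
  edge (22,23)–(14,7): clear
  midpoint (15,33/2) outside
  → clear

FREE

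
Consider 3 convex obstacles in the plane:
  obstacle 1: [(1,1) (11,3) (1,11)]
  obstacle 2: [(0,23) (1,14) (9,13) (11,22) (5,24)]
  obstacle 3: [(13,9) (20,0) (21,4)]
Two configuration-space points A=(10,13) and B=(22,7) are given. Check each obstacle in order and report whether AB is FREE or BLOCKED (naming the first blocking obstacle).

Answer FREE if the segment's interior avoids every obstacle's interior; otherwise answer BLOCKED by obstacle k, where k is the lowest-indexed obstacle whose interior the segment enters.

FREE

Obstacle 1 [(1,1) (11,3) (1,11)]:
  edge (1,1)–(11,3): clear
  edge (11,3)–(1,11): clear
  edge (1,11)–(1,1): clear
  midpoint (16,10) outside
  → clear
Obstacle 2 [(0,23) (1,14) (9,13) (11,22) (5,24)]:
  edge (0,23)–(1,14): clear
  edge (1,14)–(9,13): clear
  edge (9,13)–(11,22): clear
  edge (11,22)–(5,24): clear
  edge (5,24)–(0,23): clear
  midpoint (16,10) outside
  → clear
Obstacle 3 [(13,9) (20,0) (21,4)]:
  edge (13,9)–(20,0): clear
  edge (20,0)–(21,4): clear
  edge (21,4)–(13,9): clear
  midpoint (16,10) outside
  → clear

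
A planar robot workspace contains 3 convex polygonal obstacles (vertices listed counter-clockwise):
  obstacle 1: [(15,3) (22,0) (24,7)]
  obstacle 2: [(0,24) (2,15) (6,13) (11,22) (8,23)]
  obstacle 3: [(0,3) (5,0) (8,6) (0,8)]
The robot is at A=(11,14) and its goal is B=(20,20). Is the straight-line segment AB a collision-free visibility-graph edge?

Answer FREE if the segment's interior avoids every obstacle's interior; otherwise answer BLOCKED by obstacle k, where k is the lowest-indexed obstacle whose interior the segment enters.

FREE

Obstacle 1 [(15,3) (22,0) (24,7)]:
  edge (15,3)–(22,0): clear
  edge (22,0)–(24,7): clear
  edge (24,7)–(15,3): clear
  midpoint (31/2,17) outside
  → clear
Obstacle 2 [(0,24) (2,15) (6,13) (11,22) (8,23)]:
  edge (0,24)–(2,15): clear
  edge (2,15)–(6,13): clear
  edge (6,13)–(11,22): clear
  edge (11,22)–(8,23): clear
  edge (8,23)–(0,24): clear
  midpoint (31/2,17) outside
  → clear
Obstacle 3 [(0,3) (5,0) (8,6) (0,8)]:
  edge (0,3)–(5,0): clear
  edge (5,0)–(8,6): clear
  edge (8,6)–(0,8): clear
  edge (0,8)–(0,3): clear
  midpoint (31/2,17) outside
  → clear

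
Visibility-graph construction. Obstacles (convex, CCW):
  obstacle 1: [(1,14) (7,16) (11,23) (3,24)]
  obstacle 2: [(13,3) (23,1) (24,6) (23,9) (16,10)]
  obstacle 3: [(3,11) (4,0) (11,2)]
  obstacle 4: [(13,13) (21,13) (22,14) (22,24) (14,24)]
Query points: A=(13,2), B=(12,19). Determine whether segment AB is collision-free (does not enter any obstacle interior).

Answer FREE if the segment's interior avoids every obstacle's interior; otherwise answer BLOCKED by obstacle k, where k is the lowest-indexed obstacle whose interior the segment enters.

FREE

Obstacle 1 [(1,14) (7,16) (11,23) (3,24)]:
  edge (1,14)–(7,16): clear
  edge (7,16)–(11,23): clear
  edge (11,23)–(3,24): clear
  edge (3,24)–(1,14): clear
  midpoint (25/2,21/2) outside
  → clear
Obstacle 2 [(13,3) (23,1) (24,6) (23,9) (16,10)]:
  edge (13,3)–(23,1): clear
  edge (23,1)–(24,6): clear
  edge (24,6)–(23,9): clear
  edge (23,9)–(16,10): clear
  edge (16,10)–(13,3): clear
  midpoint (25/2,21/2) outside
  → clear
Obstacle 3 [(3,11) (4,0) (11,2)]:
  edge (3,11)–(4,0): clear
  edge (4,0)–(11,2): clear
  edge (11,2)–(3,11): clear
  midpoint (25/2,21/2) outside
  → clear
Obstacle 4 [(13,13) (21,13) (22,14) (22,24) (14,24)]:
  edge (13,13)–(21,13): clear
  edge (21,13)–(22,14): clear
  edge (22,14)–(22,24): clear
  edge (22,24)–(14,24): clear
  edge (14,24)–(13,13): clear
  midpoint (25/2,21/2) outside
  → clear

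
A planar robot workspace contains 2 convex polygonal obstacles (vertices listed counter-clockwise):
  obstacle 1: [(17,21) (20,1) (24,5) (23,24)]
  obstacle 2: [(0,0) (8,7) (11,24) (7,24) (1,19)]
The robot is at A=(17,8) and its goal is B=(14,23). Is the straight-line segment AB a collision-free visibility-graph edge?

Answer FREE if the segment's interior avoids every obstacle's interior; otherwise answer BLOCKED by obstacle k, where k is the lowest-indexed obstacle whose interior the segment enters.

FREE

Obstacle 1 [(17,21) (20,1) (24,5) (23,24)]:
  edge (17,21)–(20,1): clear
  edge (20,1)–(24,5): clear
  edge (24,5)–(23,24): clear
  edge (23,24)–(17,21): clear
  midpoint (31/2,31/2) outside
  → clear
Obstacle 2 [(0,0) (8,7) (11,24) (7,24) (1,19)]:
  edge (0,0)–(8,7): clear
  edge (8,7)–(11,24): clear
  edge (11,24)–(7,24): clear
  edge (7,24)–(1,19): clear
  edge (1,19)–(0,0): clear
  midpoint (31/2,31/2) outside
  → clear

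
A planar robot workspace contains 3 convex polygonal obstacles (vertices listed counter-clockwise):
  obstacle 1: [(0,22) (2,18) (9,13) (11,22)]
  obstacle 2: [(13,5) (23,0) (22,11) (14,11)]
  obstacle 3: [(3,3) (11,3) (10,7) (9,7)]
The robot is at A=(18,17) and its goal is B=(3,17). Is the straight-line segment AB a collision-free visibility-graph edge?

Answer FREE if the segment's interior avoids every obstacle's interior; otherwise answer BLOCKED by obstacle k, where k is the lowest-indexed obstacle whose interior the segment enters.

BLOCKED by obstacle 1

Obstacle 1 [(0,22) (2,18) (9,13) (11,22)]:
  edge (0,22)–(2,18): clear
  edge (2,18)–(9,13): crosses AB
  edge (9,13)–(11,22): crosses AB
  edge (11,22)–(0,22): clear
  → BLOCKED
Obstacle 2 [(13,5) (23,0) (22,11) (14,11)]:
  edge (13,5)–(23,0): clear
  edge (23,0)–(22,11): clear
  edge (22,11)–(14,11): clear
  edge (14,11)–(13,5): clear
  midpoint (21/2,17) outside
  → clear
Obstacle 3 [(3,3) (11,3) (10,7) (9,7)]:
  edge (3,3)–(11,3): clear
  edge (11,3)–(10,7): clear
  edge (10,7)–(9,7): clear
  edge (9,7)–(3,3): clear
  midpoint (21/2,17) outside
  → clear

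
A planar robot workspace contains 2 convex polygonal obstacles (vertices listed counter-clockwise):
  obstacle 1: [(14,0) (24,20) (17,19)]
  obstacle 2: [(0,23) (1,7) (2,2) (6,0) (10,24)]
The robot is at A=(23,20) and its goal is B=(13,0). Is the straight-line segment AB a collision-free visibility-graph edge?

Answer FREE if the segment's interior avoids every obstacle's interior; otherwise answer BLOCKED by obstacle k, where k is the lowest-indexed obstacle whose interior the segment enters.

Obstacle 1 [(14,0) (24,20) (17,19)]:
  edge (14,0)–(24,20): clear
  edge (24,20)–(17,19): crosses AB
  edge (17,19)–(14,0): crosses AB
  → BLOCKED
Obstacle 2 [(0,23) (1,7) (2,2) (6,0) (10,24)]:
  edge (0,23)–(1,7): clear
  edge (1,7)–(2,2): clear
  edge (2,2)–(6,0): clear
  edge (6,0)–(10,24): clear
  edge (10,24)–(0,23): clear
  midpoint (18,10) outside
  → clear

BLOCKED by obstacle 1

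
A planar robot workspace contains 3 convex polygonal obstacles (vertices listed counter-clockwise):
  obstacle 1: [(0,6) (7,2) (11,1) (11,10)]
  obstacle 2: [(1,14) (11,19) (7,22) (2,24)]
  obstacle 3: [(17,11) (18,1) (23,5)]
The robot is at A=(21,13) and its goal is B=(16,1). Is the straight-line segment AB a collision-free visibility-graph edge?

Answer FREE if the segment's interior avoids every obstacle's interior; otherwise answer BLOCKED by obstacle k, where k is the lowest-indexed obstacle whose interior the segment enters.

BLOCKED by obstacle 3

Obstacle 1 [(0,6) (7,2) (11,1) (11,10)]:
  edge (0,6)–(7,2): clear
  edge (7,2)–(11,1): clear
  edge (11,1)–(11,10): clear
  edge (11,10)–(0,6): clear
  midpoint (37/2,7) outside
  → clear
Obstacle 2 [(1,14) (11,19) (7,22) (2,24)]:
  edge (1,14)–(11,19): clear
  edge (11,19)–(7,22): clear
  edge (7,22)–(2,24): clear
  edge (2,24)–(1,14): clear
  midpoint (37/2,7) outside
  → clear
Obstacle 3 [(17,11) (18,1) (23,5)]:
  edge (17,11)–(18,1): crosses AB
  edge (18,1)–(23,5): clear
  edge (23,5)–(17,11): crosses AB
  → BLOCKED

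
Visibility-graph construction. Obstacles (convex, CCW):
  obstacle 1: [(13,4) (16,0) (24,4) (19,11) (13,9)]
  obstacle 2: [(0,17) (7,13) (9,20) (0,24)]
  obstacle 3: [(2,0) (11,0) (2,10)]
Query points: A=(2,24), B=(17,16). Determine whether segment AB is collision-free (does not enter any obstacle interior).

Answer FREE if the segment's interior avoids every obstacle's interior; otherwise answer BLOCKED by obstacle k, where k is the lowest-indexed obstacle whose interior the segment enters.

FREE

Obstacle 1 [(13,4) (16,0) (24,4) (19,11) (13,9)]:
  edge (13,4)–(16,0): clear
  edge (16,0)–(24,4): clear
  edge (24,4)–(19,11): clear
  edge (19,11)–(13,9): clear
  edge (13,9)–(13,4): clear
  midpoint (19/2,20) outside
  → clear
Obstacle 2 [(0,17) (7,13) (9,20) (0,24)]:
  edge (0,17)–(7,13): clear
  edge (7,13)–(9,20): clear
  edge (9,20)–(0,24): clear
  edge (0,24)–(0,17): clear
  midpoint (19/2,20) outside
  → clear
Obstacle 3 [(2,0) (11,0) (2,10)]:
  edge (2,0)–(11,0): clear
  edge (11,0)–(2,10): clear
  edge (2,10)–(2,0): clear
  midpoint (19/2,20) outside
  → clear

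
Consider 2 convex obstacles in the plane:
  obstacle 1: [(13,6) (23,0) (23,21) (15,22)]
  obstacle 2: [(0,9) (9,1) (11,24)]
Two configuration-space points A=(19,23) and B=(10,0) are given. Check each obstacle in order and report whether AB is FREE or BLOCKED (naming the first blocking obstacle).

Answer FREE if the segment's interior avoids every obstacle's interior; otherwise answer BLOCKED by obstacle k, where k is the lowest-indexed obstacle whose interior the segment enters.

Obstacle 1 [(13,6) (23,0) (23,21) (15,22)]:
  edge (13,6)–(23,0): clear
  edge (23,0)–(23,21): clear
  edge (23,21)–(15,22): crosses AB
  edge (15,22)–(13,6): crosses AB
  → BLOCKED
Obstacle 2 [(0,9) (9,1) (11,24)]:
  edge (0,9)–(9,1): clear
  edge (9,1)–(11,24): clear
  edge (11,24)–(0,9): clear
  midpoint (29/2,23/2) outside
  → clear

BLOCKED by obstacle 1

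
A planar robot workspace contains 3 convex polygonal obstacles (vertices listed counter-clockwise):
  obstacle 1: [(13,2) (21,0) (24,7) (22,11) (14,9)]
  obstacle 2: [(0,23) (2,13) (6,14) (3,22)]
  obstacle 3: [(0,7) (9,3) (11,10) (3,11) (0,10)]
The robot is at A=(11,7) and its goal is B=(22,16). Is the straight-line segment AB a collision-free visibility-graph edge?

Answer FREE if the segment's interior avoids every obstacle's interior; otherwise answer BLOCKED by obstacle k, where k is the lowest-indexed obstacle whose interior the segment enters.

Obstacle 1 [(13,2) (21,0) (24,7) (22,11) (14,9)]:
  edge (13,2)–(21,0): clear
  edge (21,0)–(24,7): clear
  edge (24,7)–(22,11): clear
  edge (22,11)–(14,9): clear
  edge (14,9)–(13,2): clear
  midpoint (33/2,23/2) outside
  → clear
Obstacle 2 [(0,23) (2,13) (6,14) (3,22)]:
  edge (0,23)–(2,13): clear
  edge (2,13)–(6,14): clear
  edge (6,14)–(3,22): clear
  edge (3,22)–(0,23): clear
  midpoint (33/2,23/2) outside
  → clear
Obstacle 3 [(0,7) (9,3) (11,10) (3,11) (0,10)]:
  edge (0,7)–(9,3): clear
  edge (9,3)–(11,10): clear
  edge (11,10)–(3,11): clear
  edge (3,11)–(0,10): clear
  edge (0,10)–(0,7): clear
  midpoint (33/2,23/2) outside
  → clear

FREE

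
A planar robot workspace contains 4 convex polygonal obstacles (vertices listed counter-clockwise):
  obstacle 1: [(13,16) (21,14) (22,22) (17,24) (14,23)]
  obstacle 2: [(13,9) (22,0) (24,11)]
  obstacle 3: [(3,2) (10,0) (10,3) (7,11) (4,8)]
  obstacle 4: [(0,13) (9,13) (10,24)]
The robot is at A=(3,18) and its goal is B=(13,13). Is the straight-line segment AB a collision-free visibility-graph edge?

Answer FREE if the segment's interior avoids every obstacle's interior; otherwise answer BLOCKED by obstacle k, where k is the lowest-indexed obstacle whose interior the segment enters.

Obstacle 1 [(13,16) (21,14) (22,22) (17,24) (14,23)]:
  edge (13,16)–(21,14): clear
  edge (21,14)–(22,22): clear
  edge (22,22)–(17,24): clear
  edge (17,24)–(14,23): clear
  edge (14,23)–(13,16): clear
  midpoint (8,31/2) outside
  → clear
Obstacle 2 [(13,9) (22,0) (24,11)]:
  edge (13,9)–(22,0): clear
  edge (22,0)–(24,11): clear
  edge (24,11)–(13,9): clear
  midpoint (8,31/2) outside
  → clear
Obstacle 3 [(3,2) (10,0) (10,3) (7,11) (4,8)]:
  edge (3,2)–(10,0): clear
  edge (10,0)–(10,3): clear
  edge (10,3)–(7,11): clear
  edge (7,11)–(4,8): clear
  edge (4,8)–(3,2): clear
  midpoint (8,31/2) outside
  → clear
Obstacle 4 [(0,13) (9,13) (10,24)]:
  edge (0,13)–(9,13): clear
  edge (9,13)–(10,24): crosses AB
  edge (10,24)–(0,13): crosses AB
  → BLOCKED

BLOCKED by obstacle 4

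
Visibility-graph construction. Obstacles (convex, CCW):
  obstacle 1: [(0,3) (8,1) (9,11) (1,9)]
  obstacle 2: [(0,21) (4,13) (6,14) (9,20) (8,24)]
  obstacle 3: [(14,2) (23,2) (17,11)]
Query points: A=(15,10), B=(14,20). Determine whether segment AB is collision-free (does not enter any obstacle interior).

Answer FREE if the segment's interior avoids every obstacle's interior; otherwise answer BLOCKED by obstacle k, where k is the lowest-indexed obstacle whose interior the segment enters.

Obstacle 1 [(0,3) (8,1) (9,11) (1,9)]:
  edge (0,3)–(8,1): clear
  edge (8,1)–(9,11): clear
  edge (9,11)–(1,9): clear
  edge (1,9)–(0,3): clear
  midpoint (29/2,15) outside
  → clear
Obstacle 2 [(0,21) (4,13) (6,14) (9,20) (8,24)]:
  edge (0,21)–(4,13): clear
  edge (4,13)–(6,14): clear
  edge (6,14)–(9,20): clear
  edge (9,20)–(8,24): clear
  edge (8,24)–(0,21): clear
  midpoint (29/2,15) outside
  → clear
Obstacle 3 [(14,2) (23,2) (17,11)]:
  edge (14,2)–(23,2): clear
  edge (23,2)–(17,11): clear
  edge (17,11)–(14,2): clear
  midpoint (29/2,15) outside
  → clear

FREE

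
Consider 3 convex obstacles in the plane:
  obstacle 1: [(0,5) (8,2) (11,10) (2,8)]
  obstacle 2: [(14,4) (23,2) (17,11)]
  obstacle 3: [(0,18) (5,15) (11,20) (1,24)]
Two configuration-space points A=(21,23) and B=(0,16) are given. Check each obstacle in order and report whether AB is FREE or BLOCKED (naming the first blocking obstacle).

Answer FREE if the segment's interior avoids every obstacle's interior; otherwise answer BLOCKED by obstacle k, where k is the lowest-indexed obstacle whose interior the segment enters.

Obstacle 1 [(0,5) (8,2) (11,10) (2,8)]:
  edge (0,5)–(8,2): clear
  edge (8,2)–(11,10): clear
  edge (11,10)–(2,8): clear
  edge (2,8)–(0,5): clear
  midpoint (21/2,39/2) outside
  → clear
Obstacle 2 [(14,4) (23,2) (17,11)]:
  edge (14,4)–(23,2): clear
  edge (23,2)–(17,11): clear
  edge (17,11)–(14,4): clear
  midpoint (21/2,39/2) outside
  → clear
Obstacle 3 [(0,18) (5,15) (11,20) (1,24)]:
  edge (0,18)–(5,15): crosses AB
  edge (5,15)–(11,20): crosses AB
  edge (11,20)–(1,24): clear
  edge (1,24)–(0,18): clear
  → BLOCKED

BLOCKED by obstacle 3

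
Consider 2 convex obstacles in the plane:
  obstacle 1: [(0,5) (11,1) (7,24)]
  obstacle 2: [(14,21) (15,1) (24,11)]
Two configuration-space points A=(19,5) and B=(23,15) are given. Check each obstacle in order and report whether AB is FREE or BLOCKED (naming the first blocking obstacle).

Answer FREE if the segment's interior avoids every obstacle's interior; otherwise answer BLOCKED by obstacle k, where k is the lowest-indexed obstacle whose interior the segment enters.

BLOCKED by obstacle 2

Obstacle 1 [(0,5) (11,1) (7,24)]:
  edge (0,5)–(11,1): clear
  edge (11,1)–(7,24): clear
  edge (7,24)–(0,5): clear
  midpoint (21,10) outside
  → clear
Obstacle 2 [(14,21) (15,1) (24,11)]:
  edge (14,21)–(15,1): clear
  edge (15,1)–(24,11): crosses AB
  edge (24,11)–(14,21): crosses AB
  → BLOCKED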